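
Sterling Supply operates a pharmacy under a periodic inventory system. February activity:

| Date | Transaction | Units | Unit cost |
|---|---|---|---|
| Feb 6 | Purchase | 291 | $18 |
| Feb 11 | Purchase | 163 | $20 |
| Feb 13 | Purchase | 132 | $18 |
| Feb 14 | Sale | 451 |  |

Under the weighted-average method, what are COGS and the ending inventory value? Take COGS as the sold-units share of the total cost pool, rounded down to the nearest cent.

COGS = $8,368.89; ending inventory = $2,505.11

Feb 14, sell 451: 451/586 × $10,874.00 → $8,368.89
Ending inventory (cost pool remaining) = $2,505.11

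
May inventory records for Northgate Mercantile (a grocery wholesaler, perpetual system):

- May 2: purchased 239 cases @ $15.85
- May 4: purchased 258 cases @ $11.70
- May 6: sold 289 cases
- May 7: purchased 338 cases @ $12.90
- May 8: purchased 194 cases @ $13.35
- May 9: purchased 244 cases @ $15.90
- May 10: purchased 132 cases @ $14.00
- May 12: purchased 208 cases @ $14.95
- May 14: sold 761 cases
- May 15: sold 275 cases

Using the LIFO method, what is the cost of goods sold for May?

COGS = $18,265.25

May 6, 289 sold [LIFO — newest first]: 258 @ $11.70 + 31 @ $15.85 = $3,509.95
May 14, 761 sold [LIFO — newest first]: 208 @ $14.95 + 132 @ $14.00 + 244 @ $15.90 + 177 @ $13.35 = $11,200.15
May 15, 275 sold [LIFO — newest first]: 17 @ $13.35 + 258 @ $12.90 = $3,555.15
Total COGS = $3,509.95 + $11,200.15 + $3,555.15 = $18,265.25
Ending inventory: 208 @ $15.85 + 80 @ $12.90 = $4,328.80
Check: goods available $22,594.05 = COGS $18,265.25 + ending $4,328.80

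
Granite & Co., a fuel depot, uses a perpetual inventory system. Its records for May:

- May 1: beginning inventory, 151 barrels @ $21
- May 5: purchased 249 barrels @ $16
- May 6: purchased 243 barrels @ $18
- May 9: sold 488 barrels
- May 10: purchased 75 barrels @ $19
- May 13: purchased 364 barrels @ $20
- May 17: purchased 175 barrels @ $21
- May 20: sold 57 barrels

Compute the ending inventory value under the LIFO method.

May 9, 488 sold [LIFO — newest first]: 243 @ $18 + 245 @ $16 = $8,294
May 20, 57 sold [LIFO — newest first]: 57 @ $21 = $1,197
Total COGS = $8,294 + $1,197 = $9,491
Ending inventory: 151 @ $21 + 4 @ $16 + 75 @ $19 + 364 @ $20 + 118 @ $21 = $14,418
Check: goods available $23,909 = COGS $9,491 + ending $14,418

Ending inventory = $14,418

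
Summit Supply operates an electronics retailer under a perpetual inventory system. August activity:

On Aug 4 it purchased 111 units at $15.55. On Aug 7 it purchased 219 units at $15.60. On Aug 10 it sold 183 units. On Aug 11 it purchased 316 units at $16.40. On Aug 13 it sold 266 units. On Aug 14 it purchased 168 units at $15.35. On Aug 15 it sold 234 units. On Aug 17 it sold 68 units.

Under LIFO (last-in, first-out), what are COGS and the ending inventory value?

Aug 10, 183 sold [LIFO — newest first]: 183 @ $15.60 = $2,854.80
Aug 13, 266 sold [LIFO — newest first]: 266 @ $16.40 = $4,362.40
Aug 15, 234 sold [LIFO — newest first]: 168 @ $15.35 + 50 @ $16.40 + 16 @ $15.60 = $3,648.40
Aug 17, 68 sold [LIFO — newest first]: 20 @ $15.60 + 48 @ $15.55 = $1,058.40
Total COGS = $2,854.80 + $4,362.40 + $3,648.40 + $1,058.40 = $11,924.00
Ending inventory: 63 @ $15.55 = $979.65
Check: goods available $12,903.65 = COGS $11,924.00 + ending $979.65

COGS = $11,924.00; ending inventory = $979.65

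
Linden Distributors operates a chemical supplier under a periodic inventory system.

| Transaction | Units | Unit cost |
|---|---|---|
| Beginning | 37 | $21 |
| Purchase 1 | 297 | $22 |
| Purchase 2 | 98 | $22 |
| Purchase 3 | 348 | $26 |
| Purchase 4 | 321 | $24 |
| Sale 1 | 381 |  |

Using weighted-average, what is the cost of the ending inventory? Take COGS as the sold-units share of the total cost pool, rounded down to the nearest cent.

Sale 1, sell 381: 381/1101 × $26,219.00 → $9,073.05
Ending inventory (cost pool remaining) = $17,145.95

Ending inventory = $17,145.95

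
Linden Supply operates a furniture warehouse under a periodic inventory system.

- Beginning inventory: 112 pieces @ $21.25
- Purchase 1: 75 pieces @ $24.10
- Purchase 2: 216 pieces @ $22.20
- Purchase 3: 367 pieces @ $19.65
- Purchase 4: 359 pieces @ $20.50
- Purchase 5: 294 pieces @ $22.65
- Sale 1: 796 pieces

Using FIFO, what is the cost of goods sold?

COGS = $16,727.25

Sale 1 (796) [FIFO — oldest first]: 112 @ $21.25 + 75 @ $24.10 + 216 @ $22.20 + 367 @ $19.65 + 26 @ $20.50 = $16,727.25
Ending inventory: 333 @ $20.50 + 294 @ $22.65 = $13,485.60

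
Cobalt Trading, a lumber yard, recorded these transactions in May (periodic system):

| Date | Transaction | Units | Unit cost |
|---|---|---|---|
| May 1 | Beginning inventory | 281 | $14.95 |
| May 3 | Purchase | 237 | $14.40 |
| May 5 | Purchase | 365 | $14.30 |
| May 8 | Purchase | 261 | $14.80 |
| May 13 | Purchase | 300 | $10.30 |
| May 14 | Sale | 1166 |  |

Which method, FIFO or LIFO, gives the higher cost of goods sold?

FIFO

FIFO COGS: 281 @ $14.95 + 237 @ $14.40 + 365 @ $14.30 + 261 @ $14.80 + 22 @ $10.30 = $16,922.65
LIFO COGS: 300 @ $10.30 + 261 @ $14.80 + 365 @ $14.30 + 237 @ $14.40 + 3 @ $14.95 = $15,629.95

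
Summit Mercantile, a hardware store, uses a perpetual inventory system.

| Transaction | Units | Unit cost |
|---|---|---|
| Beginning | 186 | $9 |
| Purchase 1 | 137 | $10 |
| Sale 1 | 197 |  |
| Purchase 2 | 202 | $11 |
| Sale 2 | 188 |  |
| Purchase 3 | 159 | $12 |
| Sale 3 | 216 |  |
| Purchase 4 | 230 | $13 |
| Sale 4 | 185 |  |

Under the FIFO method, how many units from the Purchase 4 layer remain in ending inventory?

Sale 1 (197) [FIFO — oldest first]: 186 @ $9 + 11 @ $10 = $1,784
Sale 2 (188) [FIFO — oldest first]: 126 @ $10 + 62 @ $11 = $1,942
Sale 3 (216) [FIFO — oldest first]: 140 @ $11 + 76 @ $12 = $2,452
Sale 4 (185) [FIFO — oldest first]: 83 @ $12 + 102 @ $13 = $2,322
Total COGS = $1,784 + $1,942 + $2,452 + $2,322 = $8,500
Ending inventory: 128 @ $13 = $1,664
Check: goods available $10,164 = COGS $8,500 + ending $1,664

128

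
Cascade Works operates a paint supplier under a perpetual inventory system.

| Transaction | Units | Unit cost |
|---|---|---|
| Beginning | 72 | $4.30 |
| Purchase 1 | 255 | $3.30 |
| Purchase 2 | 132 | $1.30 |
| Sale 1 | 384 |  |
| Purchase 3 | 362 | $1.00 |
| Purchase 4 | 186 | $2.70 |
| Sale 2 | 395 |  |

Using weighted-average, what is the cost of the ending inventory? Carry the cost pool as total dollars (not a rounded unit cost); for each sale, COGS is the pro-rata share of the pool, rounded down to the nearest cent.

After Beginning: 72 on hand, pool $309.60 (≈ $4.3000 each)
After Purchase 1: 327 on hand, pool $1,151.10 (≈ $3.5202 each)
After Purchase 2: 459 on hand, pool $1,322.70 (≈ $2.8817 each)
Sale 1, sell 384: 384/459 × $1,322.70 → $1,106.57
After Purchase 3: 437 on hand, pool $578.13 (≈ $1.3230 each)
After Purchase 4: 623 on hand, pool $1,080.33 (≈ $1.7341 each)
Sale 2, sell 395: 395/623 × $1,080.33 → $684.96
Total COGS = $1,106.57 + $684.96 = $1,791.53
Ending inventory (cost pool remaining) = $395.37

Ending inventory = $395.37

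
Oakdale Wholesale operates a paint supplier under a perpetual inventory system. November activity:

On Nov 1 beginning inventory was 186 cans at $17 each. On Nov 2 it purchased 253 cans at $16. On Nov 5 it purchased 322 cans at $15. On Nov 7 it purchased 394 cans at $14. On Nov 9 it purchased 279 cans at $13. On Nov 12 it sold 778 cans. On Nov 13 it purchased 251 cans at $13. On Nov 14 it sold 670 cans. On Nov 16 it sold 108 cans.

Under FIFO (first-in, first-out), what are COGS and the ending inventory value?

Nov 12, 778 sold [FIFO — oldest first]: 186 @ $17 + 253 @ $16 + 322 @ $15 + 17 @ $14 = $12,278
Nov 14, 670 sold [FIFO — oldest first]: 377 @ $14 + 279 @ $13 + 14 @ $13 = $9,087
Nov 16, 108 sold [FIFO — oldest first]: 108 @ $13 = $1,404
Total COGS = $12,278 + $9,087 + $1,404 = $22,769
Ending inventory: 129 @ $13 = $1,677

COGS = $22,769; ending inventory = $1,677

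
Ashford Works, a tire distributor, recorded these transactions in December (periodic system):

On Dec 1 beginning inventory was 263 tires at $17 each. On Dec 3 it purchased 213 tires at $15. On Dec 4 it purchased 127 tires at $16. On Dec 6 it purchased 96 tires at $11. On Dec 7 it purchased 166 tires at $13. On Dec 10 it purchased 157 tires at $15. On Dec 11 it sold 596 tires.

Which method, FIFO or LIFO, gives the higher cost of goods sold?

FIFO COGS: 263 @ $17 + 213 @ $15 + 120 @ $16 = $9,586
LIFO COGS: 157 @ $15 + 166 @ $13 + 96 @ $11 + 127 @ $16 + 50 @ $15 = $8,351

FIFO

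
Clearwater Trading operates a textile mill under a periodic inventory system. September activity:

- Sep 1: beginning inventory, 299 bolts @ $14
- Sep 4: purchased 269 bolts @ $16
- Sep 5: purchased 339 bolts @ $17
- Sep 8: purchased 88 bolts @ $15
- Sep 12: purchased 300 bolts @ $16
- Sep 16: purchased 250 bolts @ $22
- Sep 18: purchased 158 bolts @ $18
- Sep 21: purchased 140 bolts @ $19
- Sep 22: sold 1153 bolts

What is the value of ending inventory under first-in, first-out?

Ending inventory = $13,276

Sep 22, 1153 sold [FIFO — oldest first]: 299 @ $14 + 269 @ $16 + 339 @ $17 + 88 @ $15 + 158 @ $16 = $18,101
Ending inventory: 142 @ $16 + 250 @ $22 + 158 @ $18 + 140 @ $19 = $13,276
Check: goods available $31,377 = COGS $18,101 + ending $13,276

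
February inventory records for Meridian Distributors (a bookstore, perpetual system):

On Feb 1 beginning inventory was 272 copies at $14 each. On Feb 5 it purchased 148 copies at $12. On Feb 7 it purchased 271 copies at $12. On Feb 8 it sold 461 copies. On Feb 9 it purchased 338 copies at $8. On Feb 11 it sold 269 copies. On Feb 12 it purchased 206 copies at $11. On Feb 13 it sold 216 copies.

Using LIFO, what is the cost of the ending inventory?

Ending inventory = $3,692

Feb 8, 461 sold [LIFO — newest first]: 271 @ $12 + 148 @ $12 + 42 @ $14 = $5,616
Feb 11, 269 sold [LIFO — newest first]: 269 @ $8 = $2,152
Feb 13, 216 sold [LIFO — newest first]: 206 @ $11 + 10 @ $8 = $2,346
Total COGS = $5,616 + $2,152 + $2,346 = $10,114
Ending inventory: 230 @ $14 + 59 @ $8 = $3,692
Check: goods available $13,806 = COGS $10,114 + ending $3,692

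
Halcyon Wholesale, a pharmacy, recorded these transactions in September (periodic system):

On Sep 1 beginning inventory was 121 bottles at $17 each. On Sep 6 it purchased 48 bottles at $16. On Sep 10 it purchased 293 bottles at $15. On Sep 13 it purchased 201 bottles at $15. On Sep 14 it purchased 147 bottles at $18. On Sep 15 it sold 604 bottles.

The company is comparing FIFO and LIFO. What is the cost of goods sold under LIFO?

COGS = $9,501

FIFO COGS: 121 @ $17 + 48 @ $16 + 293 @ $15 + 142 @ $15 = $9,350
LIFO COGS: 147 @ $18 + 201 @ $15 + 256 @ $15 = $9,501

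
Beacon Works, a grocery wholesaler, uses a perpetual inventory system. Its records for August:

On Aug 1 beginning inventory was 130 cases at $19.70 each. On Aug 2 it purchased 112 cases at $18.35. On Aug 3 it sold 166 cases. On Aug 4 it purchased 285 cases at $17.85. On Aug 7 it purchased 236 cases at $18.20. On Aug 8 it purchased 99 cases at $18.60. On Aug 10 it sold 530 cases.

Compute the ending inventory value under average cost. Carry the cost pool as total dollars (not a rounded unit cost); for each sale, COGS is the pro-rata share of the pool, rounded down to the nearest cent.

After Aug 1: 130 on hand, pool $2,561.00 (≈ $19.7000 each)
After Aug 2: 242 on hand, pool $4,616.20 (≈ $19.0752 each)
Aug 3, sell 166: 166/242 × $4,616.20 → $3,166.48
After Aug 4: 361 on hand, pool $6,536.97 (≈ $18.1080 each)
After Aug 7: 597 on hand, pool $10,832.17 (≈ $18.1443 each)
After Aug 8: 696 on hand, pool $12,673.57 (≈ $18.2092 each)
Aug 10, sell 530: 530/696 × $12,673.57 → $9,650.85
Total COGS = $3,166.48 + $9,650.85 = $12,817.33
Ending inventory (cost pool remaining) = $3,022.72

Ending inventory = $3,022.72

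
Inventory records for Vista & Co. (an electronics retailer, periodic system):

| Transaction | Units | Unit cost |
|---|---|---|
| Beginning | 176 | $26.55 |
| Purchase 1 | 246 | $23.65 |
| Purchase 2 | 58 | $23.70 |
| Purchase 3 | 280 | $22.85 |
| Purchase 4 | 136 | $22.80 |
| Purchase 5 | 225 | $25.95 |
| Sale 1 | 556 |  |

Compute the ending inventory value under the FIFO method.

Sale 1 (556) [FIFO — oldest first]: 176 @ $26.55 + 246 @ $23.65 + 58 @ $23.70 + 76 @ $22.85 = $13,601.90
Ending inventory: 204 @ $22.85 + 136 @ $22.80 + 225 @ $25.95 = $13,600.95

Ending inventory = $13,600.95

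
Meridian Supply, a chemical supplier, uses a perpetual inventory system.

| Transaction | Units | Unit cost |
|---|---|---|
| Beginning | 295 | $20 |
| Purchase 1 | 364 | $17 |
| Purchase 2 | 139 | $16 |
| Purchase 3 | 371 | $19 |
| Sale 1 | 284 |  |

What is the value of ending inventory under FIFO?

Ending inventory = $15,681

Sale 1 (284) [FIFO — oldest first]: 284 @ $20 = $5,680
Ending inventory: 11 @ $20 + 364 @ $17 + 139 @ $16 + 371 @ $19 = $15,681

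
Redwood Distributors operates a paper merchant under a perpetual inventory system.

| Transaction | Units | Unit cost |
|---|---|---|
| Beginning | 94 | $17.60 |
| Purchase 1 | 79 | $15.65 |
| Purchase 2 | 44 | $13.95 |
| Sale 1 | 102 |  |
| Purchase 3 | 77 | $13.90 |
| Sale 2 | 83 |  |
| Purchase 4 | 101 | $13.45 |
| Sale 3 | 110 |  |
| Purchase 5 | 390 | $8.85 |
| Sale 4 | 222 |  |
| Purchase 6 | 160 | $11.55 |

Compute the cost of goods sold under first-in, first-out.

COGS = $7,013.00

Sale 1 (102) [FIFO — oldest first]: 94 @ $17.60 + 8 @ $15.65 = $1,779.60
Sale 2 (83) [FIFO — oldest first]: 71 @ $15.65 + 12 @ $13.95 = $1,278.55
Sale 3 (110) [FIFO — oldest first]: 32 @ $13.95 + 77 @ $13.90 + 1 @ $13.45 = $1,530.15
Sale 4 (222) [FIFO — oldest first]: 100 @ $13.45 + 122 @ $8.85 = $2,424.70
Total COGS = $1,779.60 + $1,278.55 + $1,530.15 + $2,424.70 = $7,013.00
Ending inventory: 268 @ $8.85 + 160 @ $11.55 = $4,219.80
Check: goods available $11,232.80 = COGS $7,013.00 + ending $4,219.80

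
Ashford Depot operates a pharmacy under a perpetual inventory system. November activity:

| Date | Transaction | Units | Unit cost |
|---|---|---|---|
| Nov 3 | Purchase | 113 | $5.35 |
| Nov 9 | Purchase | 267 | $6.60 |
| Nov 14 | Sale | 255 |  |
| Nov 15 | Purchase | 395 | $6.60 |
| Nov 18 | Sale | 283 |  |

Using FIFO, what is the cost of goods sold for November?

Nov 14, 255 sold [FIFO — oldest first]: 113 @ $5.35 + 142 @ $6.60 = $1,541.75
Nov 18, 283 sold [FIFO — oldest first]: 125 @ $6.60 + 158 @ $6.60 = $1,867.80
Total COGS = $1,541.75 + $1,867.80 = $3,409.55
Ending inventory: 237 @ $6.60 = $1,564.20
Check: goods available $4,973.75 = COGS $3,409.55 + ending $1,564.20

COGS = $3,409.55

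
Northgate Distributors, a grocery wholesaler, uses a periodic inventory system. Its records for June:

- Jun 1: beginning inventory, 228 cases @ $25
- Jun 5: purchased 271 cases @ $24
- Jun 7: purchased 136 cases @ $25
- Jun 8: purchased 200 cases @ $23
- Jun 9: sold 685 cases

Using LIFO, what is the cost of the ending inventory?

Ending inventory = $3,750

Jun 9, 685 sold [LIFO — newest first]: 200 @ $23 + 136 @ $25 + 271 @ $24 + 78 @ $25 = $16,454
Ending inventory: 150 @ $25 = $3,750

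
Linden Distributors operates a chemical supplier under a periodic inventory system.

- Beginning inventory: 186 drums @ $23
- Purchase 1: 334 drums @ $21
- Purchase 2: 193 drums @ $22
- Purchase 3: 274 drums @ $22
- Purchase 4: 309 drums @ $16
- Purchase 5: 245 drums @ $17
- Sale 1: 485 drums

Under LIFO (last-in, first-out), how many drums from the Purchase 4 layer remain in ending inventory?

69

Sale 1 (485) [LIFO — newest first]: 245 @ $17 + 240 @ $16 = $8,005
Ending inventory: 186 @ $23 + 334 @ $21 + 193 @ $22 + 274 @ $22 + 69 @ $16 = $22,670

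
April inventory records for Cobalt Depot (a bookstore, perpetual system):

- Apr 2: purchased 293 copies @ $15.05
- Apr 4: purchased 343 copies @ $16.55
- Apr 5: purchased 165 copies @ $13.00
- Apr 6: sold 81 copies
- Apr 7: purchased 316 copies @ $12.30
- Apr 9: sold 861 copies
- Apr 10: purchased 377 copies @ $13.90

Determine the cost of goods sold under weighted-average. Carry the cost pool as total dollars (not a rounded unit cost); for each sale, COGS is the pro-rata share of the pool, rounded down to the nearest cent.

COGS = $13,604.37

After Apr 2: 293 on hand, pool $4,409.65 (≈ $15.0500 each)
After Apr 4: 636 on hand, pool $10,086.30 (≈ $15.8590 each)
After Apr 5: 801 on hand, pool $12,231.30 (≈ $15.2700 each)
Apr 6, sell 81: 81/801 × $12,231.30 → $1,236.87
After Apr 7: 1036 on hand, pool $14,881.23 (≈ $14.3641 each)
Apr 9, sell 861: 861/1036 × $14,881.23 → $12,367.50
After Apr 10: 552 on hand, pool $7,754.03 (≈ $14.0472 each)
Total COGS = $1,236.87 + $12,367.50 = $13,604.37
Ending inventory (cost pool remaining) = $7,754.03
Check: goods available $21,358.40 = COGS $13,604.37 + ending $7,754.03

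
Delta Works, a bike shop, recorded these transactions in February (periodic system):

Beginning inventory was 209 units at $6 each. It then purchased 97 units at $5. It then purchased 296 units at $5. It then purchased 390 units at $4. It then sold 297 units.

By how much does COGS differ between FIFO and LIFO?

$506

FIFO COGS: 209 @ $6 + 88 @ $5 = $1,694
LIFO COGS: 297 @ $4 = $1,188
Difference = |$1,694 − $1,188| = $506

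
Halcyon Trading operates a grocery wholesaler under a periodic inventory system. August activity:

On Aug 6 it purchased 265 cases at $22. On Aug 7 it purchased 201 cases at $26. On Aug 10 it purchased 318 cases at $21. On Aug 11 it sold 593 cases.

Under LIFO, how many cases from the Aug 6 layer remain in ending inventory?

Aug 11, 593 sold [LIFO — newest first]: 318 @ $21 + 201 @ $26 + 74 @ $22 = $13,532
Ending inventory: 191 @ $22 = $4,202

191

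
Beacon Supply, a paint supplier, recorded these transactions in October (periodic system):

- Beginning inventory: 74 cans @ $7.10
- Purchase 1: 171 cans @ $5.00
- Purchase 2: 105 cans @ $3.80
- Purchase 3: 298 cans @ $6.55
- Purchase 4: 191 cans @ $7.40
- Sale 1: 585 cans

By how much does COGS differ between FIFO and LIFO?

$411.45

FIFO COGS: 74 @ $7.10 + 171 @ $5.00 + 105 @ $3.80 + 235 @ $6.55 = $3,318.65
LIFO COGS: 191 @ $7.40 + 298 @ $6.55 + 96 @ $3.80 = $3,730.10
Difference = |$3,318.65 − $3,730.10| = $411.45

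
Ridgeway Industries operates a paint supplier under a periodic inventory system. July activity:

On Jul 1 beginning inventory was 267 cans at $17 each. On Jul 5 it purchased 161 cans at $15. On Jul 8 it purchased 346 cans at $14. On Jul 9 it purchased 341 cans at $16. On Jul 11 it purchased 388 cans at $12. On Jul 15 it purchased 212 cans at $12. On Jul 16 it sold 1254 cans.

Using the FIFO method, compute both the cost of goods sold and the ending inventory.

Jul 16, 1254 sold [FIFO — oldest first]: 267 @ $17 + 161 @ $15 + 346 @ $14 + 341 @ $16 + 139 @ $12 = $18,922
Ending inventory: 249 @ $12 + 212 @ $12 = $5,532
Check: goods available $24,454 = COGS $18,922 + ending $5,532

COGS = $18,922; ending inventory = $5,532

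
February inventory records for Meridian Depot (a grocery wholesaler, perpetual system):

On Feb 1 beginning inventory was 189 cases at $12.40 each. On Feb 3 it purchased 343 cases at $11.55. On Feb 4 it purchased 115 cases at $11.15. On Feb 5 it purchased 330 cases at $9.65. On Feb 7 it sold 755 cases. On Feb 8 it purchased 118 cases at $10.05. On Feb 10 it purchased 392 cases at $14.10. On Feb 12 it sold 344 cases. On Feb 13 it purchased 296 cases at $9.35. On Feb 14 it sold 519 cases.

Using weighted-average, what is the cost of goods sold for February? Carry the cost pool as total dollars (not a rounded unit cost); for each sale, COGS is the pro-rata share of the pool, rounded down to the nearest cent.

COGS = $18,413.74

After Feb 1: 189 on hand, pool $2,343.60 (≈ $12.4000 each)
After Feb 3: 532 on hand, pool $6,305.25 (≈ $11.8520 each)
After Feb 4: 647 on hand, pool $7,587.50 (≈ $11.7272 each)
After Feb 5: 977 on hand, pool $10,772.00 (≈ $11.0256 each)
Feb 7, sell 755: 755/977 × $10,772.00 → $8,324.31
After Feb 8: 340 on hand, pool $3,633.59 (≈ $10.6870 each)
After Feb 10: 732 on hand, pool $9,160.79 (≈ $12.5147 each)
Feb 12, sell 344: 344/732 × $9,160.79 → $4,305.07
After Feb 13: 684 on hand, pool $7,623.32 (≈ $11.1452 each)
Feb 14, sell 519: 519/684 × $7,623.32 → $5,784.36
Total COGS = $8,324.31 + $4,305.07 + $5,784.36 = $18,413.74
Ending inventory (cost pool remaining) = $1,838.96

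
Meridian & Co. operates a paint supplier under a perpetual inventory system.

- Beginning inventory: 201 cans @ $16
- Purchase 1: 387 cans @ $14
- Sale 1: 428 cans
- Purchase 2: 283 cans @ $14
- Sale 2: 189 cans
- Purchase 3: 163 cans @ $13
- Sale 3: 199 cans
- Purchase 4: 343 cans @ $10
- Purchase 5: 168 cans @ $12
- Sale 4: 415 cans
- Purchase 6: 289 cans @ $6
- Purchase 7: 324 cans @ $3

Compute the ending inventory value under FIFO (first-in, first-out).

Ending inventory = $6,182

Sale 1 (428) [FIFO — oldest first]: 201 @ $16 + 227 @ $14 = $6,394
Sale 2 (189) [FIFO — oldest first]: 160 @ $14 + 29 @ $14 = $2,646
Sale 3 (199) [FIFO — oldest first]: 199 @ $14 = $2,786
Sale 4 (415) [FIFO — oldest first]: 55 @ $14 + 163 @ $13 + 197 @ $10 = $4,859
Total COGS = $6,394 + $2,646 + $2,786 + $4,859 = $16,685
Ending inventory: 146 @ $10 + 168 @ $12 + 289 @ $6 + 324 @ $3 = $6,182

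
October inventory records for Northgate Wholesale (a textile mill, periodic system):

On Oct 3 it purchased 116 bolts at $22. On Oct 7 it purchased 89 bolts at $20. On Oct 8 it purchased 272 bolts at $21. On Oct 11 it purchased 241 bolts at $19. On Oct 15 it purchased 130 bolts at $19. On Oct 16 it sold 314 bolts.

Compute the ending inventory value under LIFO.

Ending inventory = $11,127

Oct 16, 314 sold [LIFO — newest first]: 130 @ $19 + 184 @ $19 = $5,966
Ending inventory: 116 @ $22 + 89 @ $20 + 272 @ $21 + 57 @ $19 = $11,127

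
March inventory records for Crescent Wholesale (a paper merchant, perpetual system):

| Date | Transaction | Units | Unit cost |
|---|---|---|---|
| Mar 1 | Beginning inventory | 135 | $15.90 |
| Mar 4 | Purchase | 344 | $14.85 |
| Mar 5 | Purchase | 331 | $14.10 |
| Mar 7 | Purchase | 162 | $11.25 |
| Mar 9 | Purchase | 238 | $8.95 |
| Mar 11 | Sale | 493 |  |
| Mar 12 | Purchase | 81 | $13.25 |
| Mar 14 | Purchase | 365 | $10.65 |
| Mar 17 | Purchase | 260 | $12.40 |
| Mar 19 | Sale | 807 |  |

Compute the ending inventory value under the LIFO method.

Ending inventory = $9,186.60

Mar 11, 493 sold [LIFO — newest first]: 238 @ $8.95 + 162 @ $11.25 + 93 @ $14.10 = $5,263.90
Mar 19, 807 sold [LIFO — newest first]: 260 @ $12.40 + 365 @ $10.65 + 81 @ $13.25 + 101 @ $14.10 = $9,608.60
Total COGS = $5,263.90 + $9,608.60 = $14,872.50
Ending inventory: 135 @ $15.90 + 344 @ $14.85 + 137 @ $14.10 = $9,186.60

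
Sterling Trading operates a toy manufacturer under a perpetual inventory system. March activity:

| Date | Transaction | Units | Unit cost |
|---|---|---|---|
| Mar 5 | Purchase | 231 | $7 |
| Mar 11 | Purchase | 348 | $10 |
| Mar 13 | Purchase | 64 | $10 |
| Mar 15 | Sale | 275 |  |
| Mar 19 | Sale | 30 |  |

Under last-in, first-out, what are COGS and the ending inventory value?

COGS = $3,050; ending inventory = $2,687

Mar 15, 275 sold [LIFO — newest first]: 64 @ $10 + 211 @ $10 = $2,750
Mar 19, 30 sold [LIFO — newest first]: 30 @ $10 = $300
Total COGS = $2,750 + $300 = $3,050
Ending inventory: 231 @ $7 + 107 @ $10 = $2,687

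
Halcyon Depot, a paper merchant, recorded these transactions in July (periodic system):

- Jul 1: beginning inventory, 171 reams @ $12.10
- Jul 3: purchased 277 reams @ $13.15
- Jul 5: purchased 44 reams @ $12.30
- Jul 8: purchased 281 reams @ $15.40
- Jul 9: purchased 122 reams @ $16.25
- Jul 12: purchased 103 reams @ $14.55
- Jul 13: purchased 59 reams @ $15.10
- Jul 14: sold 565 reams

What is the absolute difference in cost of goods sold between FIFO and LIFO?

$1,322.40

FIFO COGS: 171 @ $12.10 + 277 @ $13.15 + 44 @ $12.30 + 73 @ $15.40 = $7,377.05
LIFO COGS: 59 @ $15.10 + 103 @ $14.55 + 122 @ $16.25 + 281 @ $15.40 = $8,699.45
Difference = |$7,377.05 − $8,699.45| = $1,322.40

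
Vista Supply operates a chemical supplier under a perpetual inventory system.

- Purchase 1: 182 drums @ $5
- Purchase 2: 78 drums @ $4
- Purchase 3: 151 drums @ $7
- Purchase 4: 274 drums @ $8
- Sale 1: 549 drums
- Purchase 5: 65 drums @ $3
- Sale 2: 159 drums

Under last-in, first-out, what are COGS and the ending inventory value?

Sale 1 (549) [LIFO — newest first]: 274 @ $8 + 151 @ $7 + 78 @ $4 + 46 @ $5 = $3,791
Sale 2 (159) [LIFO — newest first]: 65 @ $3 + 94 @ $5 = $665
Total COGS = $3,791 + $665 = $4,456
Ending inventory: 42 @ $5 = $210

COGS = $4,456; ending inventory = $210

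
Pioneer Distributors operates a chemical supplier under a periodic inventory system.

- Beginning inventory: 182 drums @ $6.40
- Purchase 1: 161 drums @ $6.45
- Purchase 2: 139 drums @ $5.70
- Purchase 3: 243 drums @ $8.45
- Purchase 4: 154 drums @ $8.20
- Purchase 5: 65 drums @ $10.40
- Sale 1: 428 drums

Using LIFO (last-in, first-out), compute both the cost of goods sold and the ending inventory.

Sale 1 (428) [LIFO — newest first]: 65 @ $10.40 + 154 @ $8.20 + 209 @ $8.45 = $3,704.85
Ending inventory: 182 @ $6.40 + 161 @ $6.45 + 139 @ $5.70 + 34 @ $8.45 = $3,282.85

COGS = $3,704.85; ending inventory = $3,282.85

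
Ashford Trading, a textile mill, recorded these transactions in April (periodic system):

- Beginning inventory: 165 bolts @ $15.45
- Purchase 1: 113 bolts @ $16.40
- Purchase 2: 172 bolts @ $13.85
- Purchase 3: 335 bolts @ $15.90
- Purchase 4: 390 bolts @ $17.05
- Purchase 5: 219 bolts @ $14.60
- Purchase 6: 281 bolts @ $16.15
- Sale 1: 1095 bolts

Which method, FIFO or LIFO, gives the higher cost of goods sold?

FIFO COGS: 165 @ $15.45 + 113 @ $16.40 + 172 @ $13.85 + 335 @ $15.90 + 310 @ $17.05 = $17,396.65
LIFO COGS: 281 @ $16.15 + 219 @ $14.60 + 390 @ $17.05 + 205 @ $15.90 = $17,644.55

LIFO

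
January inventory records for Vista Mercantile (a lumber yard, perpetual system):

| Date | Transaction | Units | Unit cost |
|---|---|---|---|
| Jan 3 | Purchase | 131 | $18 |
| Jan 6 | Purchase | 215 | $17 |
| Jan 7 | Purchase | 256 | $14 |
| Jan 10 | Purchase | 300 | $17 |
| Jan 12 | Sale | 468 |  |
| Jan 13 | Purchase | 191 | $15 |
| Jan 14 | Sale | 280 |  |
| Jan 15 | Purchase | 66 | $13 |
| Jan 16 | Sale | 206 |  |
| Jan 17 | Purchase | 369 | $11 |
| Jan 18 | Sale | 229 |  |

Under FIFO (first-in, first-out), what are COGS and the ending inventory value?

COGS = $18,684; ending inventory = $3,795

Jan 12, 468 sold [FIFO — oldest first]: 131 @ $18 + 215 @ $17 + 122 @ $14 = $7,721
Jan 14, 280 sold [FIFO — oldest first]: 134 @ $14 + 146 @ $17 = $4,358
Jan 16, 206 sold [FIFO — oldest first]: 154 @ $17 + 52 @ $15 = $3,398
Jan 18, 229 sold [FIFO — oldest first]: 139 @ $15 + 66 @ $13 + 24 @ $11 = $3,207
Total COGS = $7,721 + $4,358 + $3,398 + $3,207 = $18,684
Ending inventory: 345 @ $11 = $3,795
Check: goods available $22,479 = COGS $18,684 + ending $3,795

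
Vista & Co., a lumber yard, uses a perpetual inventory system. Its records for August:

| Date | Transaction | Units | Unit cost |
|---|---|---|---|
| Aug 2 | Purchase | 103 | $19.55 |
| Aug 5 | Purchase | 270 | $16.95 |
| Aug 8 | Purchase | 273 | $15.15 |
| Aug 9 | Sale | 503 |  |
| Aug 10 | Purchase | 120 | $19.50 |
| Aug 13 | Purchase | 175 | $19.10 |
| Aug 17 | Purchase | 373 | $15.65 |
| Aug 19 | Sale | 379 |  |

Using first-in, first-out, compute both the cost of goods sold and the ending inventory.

Aug 9, 503 sold [FIFO — oldest first]: 103 @ $19.55 + 270 @ $16.95 + 130 @ $15.15 = $8,559.65
Aug 19, 379 sold [FIFO — oldest first]: 143 @ $15.15 + 120 @ $19.50 + 116 @ $19.10 = $6,722.05
Total COGS = $8,559.65 + $6,722.05 = $15,281.70
Ending inventory: 59 @ $19.10 + 373 @ $15.65 = $6,964.35

COGS = $15,281.70; ending inventory = $6,964.35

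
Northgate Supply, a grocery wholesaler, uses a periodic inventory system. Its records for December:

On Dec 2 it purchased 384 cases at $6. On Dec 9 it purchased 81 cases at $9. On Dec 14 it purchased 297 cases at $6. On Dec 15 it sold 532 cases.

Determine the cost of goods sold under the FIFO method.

Dec 15, 532 sold [FIFO — oldest first]: 384 @ $6 + 81 @ $9 + 67 @ $6 = $3,435
Ending inventory: 230 @ $6 = $1,380

COGS = $3,435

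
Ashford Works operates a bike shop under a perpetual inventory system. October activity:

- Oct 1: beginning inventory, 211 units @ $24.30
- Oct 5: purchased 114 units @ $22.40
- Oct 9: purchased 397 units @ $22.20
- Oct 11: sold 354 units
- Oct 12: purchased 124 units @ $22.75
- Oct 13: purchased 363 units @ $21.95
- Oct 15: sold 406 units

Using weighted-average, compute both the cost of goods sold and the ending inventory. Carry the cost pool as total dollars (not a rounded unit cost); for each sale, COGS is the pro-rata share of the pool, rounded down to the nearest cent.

COGS = $17,202.48; ending inventory = $10,080.67

After Oct 1: 211 on hand, pool $5,127.30 (≈ $24.3000 each)
After Oct 5: 325 on hand, pool $7,680.90 (≈ $23.6335 each)
After Oct 9: 722 on hand, pool $16,494.30 (≈ $22.8453 each)
Oct 11, sell 354: 354/722 × $16,494.30 → $8,087.23
After Oct 12: 492 on hand, pool $11,228.07 (≈ $22.8213 each)
After Oct 13: 855 on hand, pool $19,195.92 (≈ $22.4514 each)
Oct 15, sell 406: 406/855 × $19,195.92 → $9,115.25
Total COGS = $8,087.23 + $9,115.25 = $17,202.48
Ending inventory (cost pool remaining) = $10,080.67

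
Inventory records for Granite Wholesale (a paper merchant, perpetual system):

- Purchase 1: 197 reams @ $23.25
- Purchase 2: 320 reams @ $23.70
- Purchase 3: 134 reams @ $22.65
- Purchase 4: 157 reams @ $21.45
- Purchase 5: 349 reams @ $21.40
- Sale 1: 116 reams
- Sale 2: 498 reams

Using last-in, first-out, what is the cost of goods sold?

Sale 1 (116) [LIFO — newest first]: 116 @ $21.40 = $2,482.40
Sale 2 (498) [LIFO — newest first]: 233 @ $21.40 + 157 @ $21.45 + 108 @ $22.65 = $10,800.05
Total COGS = $2,482.40 + $10,800.05 = $13,282.45
Ending inventory: 197 @ $23.25 + 320 @ $23.70 + 26 @ $22.65 = $12,753.15
Check: goods available $26,035.60 = COGS $13,282.45 + ending $12,753.15

COGS = $13,282.45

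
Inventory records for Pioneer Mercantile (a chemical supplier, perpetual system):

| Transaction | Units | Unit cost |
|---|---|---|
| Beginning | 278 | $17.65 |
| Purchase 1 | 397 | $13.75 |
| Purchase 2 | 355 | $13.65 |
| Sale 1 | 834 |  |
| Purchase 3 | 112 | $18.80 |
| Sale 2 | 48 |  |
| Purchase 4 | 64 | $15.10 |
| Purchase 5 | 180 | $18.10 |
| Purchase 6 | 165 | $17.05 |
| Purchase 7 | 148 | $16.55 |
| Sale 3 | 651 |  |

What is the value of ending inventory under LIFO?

Sale 1 (834) [LIFO — newest first]: 355 @ $13.65 + 397 @ $13.75 + 82 @ $17.65 = $11,751.80
Sale 2 (48) [LIFO — newest first]: 48 @ $18.80 = $902.40
Sale 3 (651) [LIFO — newest first]: 148 @ $16.55 + 165 @ $17.05 + 180 @ $18.10 + 64 @ $15.10 + 64 @ $18.80 + 30 @ $17.65 = $11,219.75
Total COGS = $11,751.80 + $902.40 + $11,219.75 = $23,873.95
Ending inventory: 166 @ $17.65 = $2,929.90

Ending inventory = $2,929.90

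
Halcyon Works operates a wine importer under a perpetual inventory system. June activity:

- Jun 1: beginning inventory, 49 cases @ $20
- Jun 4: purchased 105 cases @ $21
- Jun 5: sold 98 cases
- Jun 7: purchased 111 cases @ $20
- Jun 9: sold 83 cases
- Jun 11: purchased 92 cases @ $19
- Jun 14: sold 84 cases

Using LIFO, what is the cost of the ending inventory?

Ending inventory = $1,839

Jun 5, 98 sold [LIFO — newest first]: 98 @ $21 = $2,058
Jun 9, 83 sold [LIFO — newest first]: 83 @ $20 = $1,660
Jun 14, 84 sold [LIFO — newest first]: 84 @ $19 = $1,596
Total COGS = $2,058 + $1,660 + $1,596 = $5,314
Ending inventory: 49 @ $20 + 7 @ $21 + 28 @ $20 + 8 @ $19 = $1,839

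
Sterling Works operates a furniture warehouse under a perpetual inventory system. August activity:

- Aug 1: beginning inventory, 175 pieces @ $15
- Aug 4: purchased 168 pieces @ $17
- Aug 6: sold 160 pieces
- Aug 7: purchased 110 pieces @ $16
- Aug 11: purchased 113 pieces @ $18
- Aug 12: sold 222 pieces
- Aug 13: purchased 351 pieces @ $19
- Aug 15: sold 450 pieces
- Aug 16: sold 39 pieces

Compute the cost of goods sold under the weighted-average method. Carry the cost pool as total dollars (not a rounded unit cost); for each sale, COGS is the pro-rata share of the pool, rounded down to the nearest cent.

COGS = $15,108.79

After Aug 1: 175 on hand, pool $2,625.00 (≈ $15.0000 each)
After Aug 4: 343 on hand, pool $5,481.00 (≈ $15.9796 each)
Aug 6, sell 160: 160/343 × $5,481.00 → $2,556.73
After Aug 7: 293 on hand, pool $4,684.27 (≈ $15.9873 each)
After Aug 11: 406 on hand, pool $6,718.27 (≈ $16.5475 each)
Aug 12, sell 222: 222/406 × $6,718.27 → $3,673.53
After Aug 13: 535 on hand, pool $9,713.74 (≈ $18.1565 each)
Aug 15, sell 450: 450/535 × $9,713.74 → $8,170.43
Aug 16, sell 39: 39/85 × $1,543.31 → $708.10
Total COGS = $2,556.73 + $3,673.53 + $8,170.43 + $708.10 = $15,108.79
Ending inventory (cost pool remaining) = $835.21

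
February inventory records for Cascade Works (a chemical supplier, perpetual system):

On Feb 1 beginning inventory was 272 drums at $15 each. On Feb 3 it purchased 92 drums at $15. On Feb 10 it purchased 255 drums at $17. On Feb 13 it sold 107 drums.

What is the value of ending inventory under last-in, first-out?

Feb 13, 107 sold [LIFO — newest first]: 107 @ $17 = $1,819
Ending inventory: 272 @ $15 + 92 @ $15 + 148 @ $17 = $7,976

Ending inventory = $7,976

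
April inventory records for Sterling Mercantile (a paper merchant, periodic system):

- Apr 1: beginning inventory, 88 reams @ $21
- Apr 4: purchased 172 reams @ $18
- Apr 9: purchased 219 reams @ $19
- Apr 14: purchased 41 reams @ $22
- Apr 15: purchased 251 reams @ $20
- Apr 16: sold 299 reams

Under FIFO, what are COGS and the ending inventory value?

Apr 16, 299 sold [FIFO — oldest first]: 88 @ $21 + 172 @ $18 + 39 @ $19 = $5,685
Ending inventory: 180 @ $19 + 41 @ $22 + 251 @ $20 = $9,342

COGS = $5,685; ending inventory = $9,342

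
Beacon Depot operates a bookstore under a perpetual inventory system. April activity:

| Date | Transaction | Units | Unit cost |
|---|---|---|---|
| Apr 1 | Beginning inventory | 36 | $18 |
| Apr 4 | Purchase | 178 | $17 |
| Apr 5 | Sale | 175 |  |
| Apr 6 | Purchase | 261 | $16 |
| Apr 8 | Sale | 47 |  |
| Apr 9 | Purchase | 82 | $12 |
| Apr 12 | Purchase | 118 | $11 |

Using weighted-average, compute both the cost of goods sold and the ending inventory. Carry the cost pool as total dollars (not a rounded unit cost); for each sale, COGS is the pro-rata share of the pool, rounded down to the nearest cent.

After Apr 1: 36 on hand, pool $648.00 (≈ $18.0000 each)
After Apr 4: 214 on hand, pool $3,674.00 (≈ $17.1682 each)
Apr 5, sell 175: 175/214 × $3,674.00 → $3,004.43
After Apr 6: 300 on hand, pool $4,845.57 (≈ $16.1519 each)
Apr 8, sell 47: 47/300 × $4,845.57 → $759.13
After Apr 9: 335 on hand, pool $5,070.44 (≈ $15.1356 each)
After Apr 12: 453 on hand, pool $6,368.44 (≈ $14.0584 each)
Total COGS = $3,004.43 + $759.13 = $3,763.56
Ending inventory (cost pool remaining) = $6,368.44
Check: goods available $10,132.00 = COGS $3,763.56 + ending $6,368.44

COGS = $3,763.56; ending inventory = $6,368.44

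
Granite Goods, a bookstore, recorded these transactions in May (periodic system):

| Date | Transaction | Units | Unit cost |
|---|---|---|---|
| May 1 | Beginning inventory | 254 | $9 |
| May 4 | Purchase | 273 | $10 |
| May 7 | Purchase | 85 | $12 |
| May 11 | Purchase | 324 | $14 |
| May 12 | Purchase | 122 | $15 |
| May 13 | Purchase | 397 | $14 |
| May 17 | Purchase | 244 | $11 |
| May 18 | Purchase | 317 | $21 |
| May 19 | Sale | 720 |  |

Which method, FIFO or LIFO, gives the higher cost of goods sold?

FIFO COGS: 254 @ $9 + 273 @ $10 + 85 @ $12 + 108 @ $14 = $7,548
LIFO COGS: 317 @ $21 + 244 @ $11 + 159 @ $14 = $11,567

LIFO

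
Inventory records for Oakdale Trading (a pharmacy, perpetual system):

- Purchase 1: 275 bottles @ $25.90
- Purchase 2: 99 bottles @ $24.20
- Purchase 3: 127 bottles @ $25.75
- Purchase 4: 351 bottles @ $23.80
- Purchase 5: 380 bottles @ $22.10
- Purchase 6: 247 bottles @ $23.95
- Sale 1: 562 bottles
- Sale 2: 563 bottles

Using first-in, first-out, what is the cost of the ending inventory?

Sale 1 (562) [FIFO — oldest first]: 275 @ $25.90 + 99 @ $24.20 + 127 @ $25.75 + 61 @ $23.80 = $14,240.35
Sale 2 (563) [FIFO — oldest first]: 290 @ $23.80 + 273 @ $22.10 = $12,935.30
Total COGS = $14,240.35 + $12,935.30 = $27,175.65
Ending inventory: 107 @ $22.10 + 247 @ $23.95 = $8,280.35
Check: goods available $35,456.00 = COGS $27,175.65 + ending $8,280.35

Ending inventory = $8,280.35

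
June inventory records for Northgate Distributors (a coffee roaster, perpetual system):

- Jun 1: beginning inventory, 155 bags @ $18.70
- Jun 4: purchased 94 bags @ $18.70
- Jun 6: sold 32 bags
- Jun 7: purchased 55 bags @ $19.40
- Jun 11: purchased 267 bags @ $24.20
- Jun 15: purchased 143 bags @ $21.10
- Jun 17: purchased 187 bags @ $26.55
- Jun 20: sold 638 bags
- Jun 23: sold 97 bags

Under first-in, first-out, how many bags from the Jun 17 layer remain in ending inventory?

134

Jun 6, 32 sold [FIFO — oldest first]: 32 @ $18.70 = $598.40
Jun 20, 638 sold [FIFO — oldest first]: 123 @ $18.70 + 94 @ $18.70 + 55 @ $19.40 + 267 @ $24.20 + 99 @ $21.10 = $13,675.20
Jun 23, 97 sold [FIFO — oldest first]: 44 @ $21.10 + 53 @ $26.55 = $2,335.55
Total COGS = $598.40 + $13,675.20 + $2,335.55 = $16,609.15
Ending inventory: 134 @ $26.55 = $3,557.70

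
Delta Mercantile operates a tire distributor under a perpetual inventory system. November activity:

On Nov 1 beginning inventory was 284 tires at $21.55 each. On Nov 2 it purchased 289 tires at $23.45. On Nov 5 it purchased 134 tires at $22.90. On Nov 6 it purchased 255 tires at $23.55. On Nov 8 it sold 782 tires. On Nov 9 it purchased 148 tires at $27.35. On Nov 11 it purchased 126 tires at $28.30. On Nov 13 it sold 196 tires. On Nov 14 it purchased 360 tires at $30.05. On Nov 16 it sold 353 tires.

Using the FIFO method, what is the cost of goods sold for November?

Nov 8, 782 sold [FIFO — oldest first]: 284 @ $21.55 + 289 @ $23.45 + 134 @ $22.90 + 75 @ $23.55 = $17,732.10
Nov 13, 196 sold [FIFO — oldest first]: 180 @ $23.55 + 16 @ $27.35 = $4,676.60
Nov 16, 353 sold [FIFO — oldest first]: 132 @ $27.35 + 126 @ $28.30 + 95 @ $30.05 = $10,030.75
Total COGS = $17,732.10 + $4,676.60 + $10,030.75 = $32,439.45
Ending inventory: 265 @ $30.05 = $7,963.25

COGS = $32,439.45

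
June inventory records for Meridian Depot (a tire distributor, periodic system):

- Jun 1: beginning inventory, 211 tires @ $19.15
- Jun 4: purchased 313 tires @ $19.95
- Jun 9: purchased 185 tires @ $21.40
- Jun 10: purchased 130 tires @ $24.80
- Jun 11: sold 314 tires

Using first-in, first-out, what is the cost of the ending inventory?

Ending inventory = $11,372.50

Jun 11, 314 sold [FIFO — oldest first]: 211 @ $19.15 + 103 @ $19.95 = $6,095.50
Ending inventory: 210 @ $19.95 + 185 @ $21.40 + 130 @ $24.80 = $11,372.50
Check: goods available $17,468.00 = COGS $6,095.50 + ending $11,372.50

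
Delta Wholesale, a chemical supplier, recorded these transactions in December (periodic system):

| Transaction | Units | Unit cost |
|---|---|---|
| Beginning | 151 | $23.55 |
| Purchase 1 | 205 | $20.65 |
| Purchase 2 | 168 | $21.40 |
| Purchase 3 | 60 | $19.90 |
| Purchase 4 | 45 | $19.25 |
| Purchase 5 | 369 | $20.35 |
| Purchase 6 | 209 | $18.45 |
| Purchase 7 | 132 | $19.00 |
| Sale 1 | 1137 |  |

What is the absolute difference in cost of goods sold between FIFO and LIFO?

$809.70

FIFO COGS: 151 @ $23.55 + 205 @ $20.65 + 168 @ $21.40 + 60 @ $19.90 + 45 @ $19.25 + 369 @ $20.35 + 139 @ $18.45 = $23,518.45
LIFO COGS: 132 @ $19.00 + 209 @ $18.45 + 369 @ $20.35 + 45 @ $19.25 + 60 @ $19.90 + 168 @ $21.40 + 154 @ $20.65 = $22,708.75
Difference = |$23,518.45 − $22,708.75| = $809.70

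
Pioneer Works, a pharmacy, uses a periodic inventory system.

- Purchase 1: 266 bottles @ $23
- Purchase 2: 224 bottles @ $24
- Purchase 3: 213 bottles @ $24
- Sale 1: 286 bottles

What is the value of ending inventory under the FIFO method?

Ending inventory = $10,008

Sale 1 (286) [FIFO — oldest first]: 266 @ $23 + 20 @ $24 = $6,598
Ending inventory: 204 @ $24 + 213 @ $24 = $10,008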